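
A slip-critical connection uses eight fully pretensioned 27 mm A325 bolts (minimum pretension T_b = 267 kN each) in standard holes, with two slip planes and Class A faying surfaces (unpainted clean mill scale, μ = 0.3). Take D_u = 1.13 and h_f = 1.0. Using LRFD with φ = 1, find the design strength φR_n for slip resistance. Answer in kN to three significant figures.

1450 kN

R_n = μ · D_u · h_f · T_b · n_s · n_b = 0.3 × 1.13 × 1.0 × 267 × 2 × 8 = 1448 kN.
Design strength φR_n = 1 × 1448 = 1450 kN.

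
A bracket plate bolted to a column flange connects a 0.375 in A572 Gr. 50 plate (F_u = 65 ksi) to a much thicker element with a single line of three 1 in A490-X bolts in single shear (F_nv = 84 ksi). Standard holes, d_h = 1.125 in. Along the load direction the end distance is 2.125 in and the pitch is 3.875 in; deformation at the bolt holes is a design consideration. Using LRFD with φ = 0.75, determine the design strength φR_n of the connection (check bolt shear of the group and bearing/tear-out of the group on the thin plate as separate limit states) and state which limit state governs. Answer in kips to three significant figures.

Bolt shear: A_b = π·1²/4 = 0.7854 in²; R_n = 84 × 0.7854 × 3 × 1 = 197.9 kips → 0.75 × 197.9 = 148 kips.
Bearing (1.2 l_c t F_u ≤ 2.4 d t F_u): upper limit = 2.4·1·0.375·65 = 58.5 kips.
  Edge l_c = 2.125 − 1.125/2 = 1.562 → r_n = 45.7 kips; interior l_c = 3.875 − 1.125 = 2.75 → r_n = 58.5 kips.
  R_n,bearing = 1·45.7 + 2·58.5 = 162.7 kips → 0.75 × 162.7 = 122 kips.
Bearing governs: 122 kips.

122 kips (bearing governs)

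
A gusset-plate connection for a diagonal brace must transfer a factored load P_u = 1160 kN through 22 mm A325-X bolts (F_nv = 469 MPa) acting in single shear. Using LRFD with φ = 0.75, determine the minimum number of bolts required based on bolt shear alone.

A_b = π·22²/4 = 380.1 mm².
Per-bolt design strength φR_n = 0.75 × 469 × 380.1 × 1 / 1000 = 133.7 kN.
n ≥ 1160 / 133.7 = 8.675 → use 9 bolts.

9 bolts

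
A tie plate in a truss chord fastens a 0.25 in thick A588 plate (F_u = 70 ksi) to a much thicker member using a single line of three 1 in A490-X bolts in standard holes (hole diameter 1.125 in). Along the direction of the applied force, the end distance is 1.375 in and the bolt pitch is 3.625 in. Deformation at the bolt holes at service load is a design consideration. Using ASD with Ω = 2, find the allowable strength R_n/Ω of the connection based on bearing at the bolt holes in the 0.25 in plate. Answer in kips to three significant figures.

Per bolt r_n = 1.2 l_c t F_u ≤ 2.4 d t F_u; upper limit = 2.4 × 1 × 0.25 × 70 = 42 kips.
Edge bolt: l_c = 1.375 − 1.125/2 = 0.8125 in → 1.2 × 0.8125 × 0.25 × 70 = 17.06 → r_n = 17.06 kips.
Interior bolts: l_c = 3.625 − 1.125 = 2.5 in → 1.2 × 2.5 × 0.25 × 70 = 52.5 → r_n = 42 kips.
R_n = 1 × 17.06 + 2 × 42 = 101.1 kips.
Allowable strength R_n/Ω = 101.1 / 2 = 50.5 kips.

50.5 kips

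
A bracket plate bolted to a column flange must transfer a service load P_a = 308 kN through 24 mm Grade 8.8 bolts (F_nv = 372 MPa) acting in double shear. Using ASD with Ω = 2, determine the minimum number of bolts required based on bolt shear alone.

2 bolts

A_b = π·24²/4 = 452.4 mm².
Per-bolt allowable strength R_n/Ω = 372 × 452.4 × 2 / 1000 / 2 = 168.3 kN.
n ≥ 308 / 168.3 = 1.83 → use 2 bolts.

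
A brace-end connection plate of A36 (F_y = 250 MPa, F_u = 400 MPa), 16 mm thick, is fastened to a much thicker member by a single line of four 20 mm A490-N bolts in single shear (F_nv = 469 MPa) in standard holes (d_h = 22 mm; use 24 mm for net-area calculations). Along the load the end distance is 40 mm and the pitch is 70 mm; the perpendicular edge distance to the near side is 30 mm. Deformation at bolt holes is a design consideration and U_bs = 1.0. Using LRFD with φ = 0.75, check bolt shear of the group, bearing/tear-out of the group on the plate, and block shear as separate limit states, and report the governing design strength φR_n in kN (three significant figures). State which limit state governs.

Bolt shear: A_b = π·20²/4 = 314.2 mm²; R_n = 469 × 314.2 × 4 × 1 / 1000 = 589.4 kN → 0.75 × 589.4 = 442 kN.
Bearing: edge l_c = 29, r_n = 222.7 kN; interior l_c = 48, r_n = 307.2 kN; R_n = 222.7 + 3·307.2 = 1144 kN → 858 kN.
Block shear: A_gv = 4000, A_nv = 2656, A_nt = 288 mm²; R_n = min(0.6F_uA_nv, 0.6F_yA_gv) + U_bs·F_u·A_nt = 715.2 kN → 536 kN.
Bolt shear governs: 442 kN.

442 kN (bolt shear governs)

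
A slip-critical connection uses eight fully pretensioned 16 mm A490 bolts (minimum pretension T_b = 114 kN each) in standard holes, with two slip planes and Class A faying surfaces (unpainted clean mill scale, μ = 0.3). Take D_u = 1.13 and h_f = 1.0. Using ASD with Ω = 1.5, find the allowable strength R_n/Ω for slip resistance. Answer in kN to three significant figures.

R_n = μ · D_u · h_f · T_b · n_s · n_b = 0.3 × 1.13 × 1.0 × 114 × 2 × 8 = 618.3 kN.
Allowable strength R_n/Ω = 618.3 / 1.5 = 412 kN.

412 kN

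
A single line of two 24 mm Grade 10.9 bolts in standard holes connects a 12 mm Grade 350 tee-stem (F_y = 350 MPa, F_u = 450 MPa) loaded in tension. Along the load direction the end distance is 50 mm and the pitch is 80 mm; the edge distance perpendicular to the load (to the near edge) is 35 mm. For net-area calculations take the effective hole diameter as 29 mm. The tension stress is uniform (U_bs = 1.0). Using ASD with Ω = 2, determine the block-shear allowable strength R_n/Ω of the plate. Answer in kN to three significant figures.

195 kN

Shear plane L_v = 50 + 1·80 = 130 mm; A_gv = 130 × 12 = 1560 mm².
A_nv = (130 − 1.5·29) × 12 = 1038 mm².
A_nt = (35 − 0.5·29) × 12 = 246 mm².
0.6 F_u A_nv = 280.3 kN; 0.6 F_y A_gv = 327.6 kN → shear rupture governs the shear term.
R_n = 280.3 + 1.0 × 450 × 246 / 1000 = 391 kN.
Allowable strength R_n/Ω = 391 / 2 = 195 kN.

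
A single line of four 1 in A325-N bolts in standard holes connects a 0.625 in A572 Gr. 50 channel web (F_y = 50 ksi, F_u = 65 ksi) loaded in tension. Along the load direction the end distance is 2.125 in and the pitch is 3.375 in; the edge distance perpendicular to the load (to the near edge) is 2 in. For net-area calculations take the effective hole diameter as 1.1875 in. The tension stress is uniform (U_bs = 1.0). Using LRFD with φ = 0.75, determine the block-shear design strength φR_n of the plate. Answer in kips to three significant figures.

191 kips

Shear plane L_v = 2.125 + 3·3.375 = 12.25 in; A_gv = 12.25 × 0.625 = 7.656 in².
A_nv = (12.25 − 3.5·1.1875) × 0.625 = 5.059 in².
A_nt = (2 − 0.5·1.1875) × 0.625 = 0.8789 in².
0.6 F_u A_nv = 197.3 kips; 0.6 F_y A_gv = 229.7 kips → shear rupture governs the shear term.
R_n = 197.3 + 1.0 × 65 × 0.8789 = 254.4 kips.
Design strength φR_n = 0.75 × 254.4 = 191 kips.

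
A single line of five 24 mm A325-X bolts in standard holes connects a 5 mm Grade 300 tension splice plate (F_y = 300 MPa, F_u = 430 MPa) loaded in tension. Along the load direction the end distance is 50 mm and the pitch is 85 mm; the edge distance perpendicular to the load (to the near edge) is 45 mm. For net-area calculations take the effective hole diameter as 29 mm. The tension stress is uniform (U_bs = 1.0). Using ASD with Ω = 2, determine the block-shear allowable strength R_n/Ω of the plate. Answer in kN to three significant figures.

200 kN

Shear plane L_v = 50 + 4·85 = 390 mm; A_gv = 390 × 5 = 1950 mm².
A_nv = (390 − 4.5·29) × 5 = 1298 mm².
A_nt = (45 − 0.5·29) × 5 = 152.5 mm².
0.6 F_u A_nv = 334.8 kN; 0.6 F_y A_gv = 351 kN → shear rupture governs the shear term.
R_n = 334.8 + 1.0 × 430 × 152.5 / 1000 = 400.3 kN.
Allowable strength R_n/Ω = 400.3 / 2 = 200 kN.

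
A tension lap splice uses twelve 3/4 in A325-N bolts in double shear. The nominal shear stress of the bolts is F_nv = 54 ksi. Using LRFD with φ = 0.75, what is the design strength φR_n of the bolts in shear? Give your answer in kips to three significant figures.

429 kips

A_b = π × 0.75² / 4 = 0.4418 in².
R_n = F_nv · A_b · n · n_s = 54 × 0.4418 × 12 × 2 = 572.6 kips.
Design strength φR_n = 0.75 × 572.6 = 429 kips.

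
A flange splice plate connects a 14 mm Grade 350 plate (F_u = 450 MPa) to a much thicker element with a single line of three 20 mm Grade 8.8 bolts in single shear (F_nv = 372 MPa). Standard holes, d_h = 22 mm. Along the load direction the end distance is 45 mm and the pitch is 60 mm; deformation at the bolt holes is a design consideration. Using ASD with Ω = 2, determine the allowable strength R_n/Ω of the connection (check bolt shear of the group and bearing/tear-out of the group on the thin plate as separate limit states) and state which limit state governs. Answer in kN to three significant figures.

Bolt shear: A_b = π·20²/4 = 314.2 mm²; R_n = 372 × 314.2 × 3 × 1 / 1000 = 350.6 kN → 350.6 / 2 = 175 kN.
Bearing (1.2 l_c t F_u ≤ 2.4 d t F_u): upper limit = 2.4·20·14·450 / 1000 = 302.4 kN.
  Edge l_c = 45 − 22/2 = 34 → r_n = 257 kN; interior l_c = 60 − 22 = 38 → r_n = 287.3 kN.
  R_n,bearing = 1·257 + 2·287.3 = 831.6 kN → 831.6 / 2 = 416 kN.
Bolt shear governs: 175 kN.

175 kN (bolt shear governs)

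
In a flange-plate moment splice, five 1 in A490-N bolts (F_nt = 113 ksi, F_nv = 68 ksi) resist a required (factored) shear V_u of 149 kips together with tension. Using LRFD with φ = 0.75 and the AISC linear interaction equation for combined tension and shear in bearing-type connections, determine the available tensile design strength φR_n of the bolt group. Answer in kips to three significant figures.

A_b = π·1²/4 = 0.7854 in²; f_rv = 149 / (5 × 0.7854) = 37.94 ksi.
F'_nt = 1.3 F_nt − (F_nt / φF_nv) f_rv = 1.3·113 − (113/(0.75·68))·37.94 = 62.83 ksi, capped at F_nt → F'_nt = 62.83 ksi.
R_n = F'_nt · A_b · n = 62.83 × 0.7854 × 5 = 246.7 kips.
Design strength φR_n = 0.75 × 246.7 = 185 kips.

185 kips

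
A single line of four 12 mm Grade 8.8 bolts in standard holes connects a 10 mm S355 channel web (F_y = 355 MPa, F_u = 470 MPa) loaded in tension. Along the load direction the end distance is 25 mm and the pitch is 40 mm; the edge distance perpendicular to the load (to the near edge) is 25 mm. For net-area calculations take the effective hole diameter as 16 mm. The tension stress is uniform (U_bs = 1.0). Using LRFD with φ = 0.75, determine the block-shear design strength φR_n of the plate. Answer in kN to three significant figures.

248 kN

Shear plane L_v = 25 + 3·40 = 145 mm; A_gv = 145 × 10 = 1450 mm².
A_nv = (145 − 3.5·16) × 10 = 890 mm².
A_nt = (25 − 0.5·16) × 10 = 170 mm².
0.6 F_u A_nv = 251 kN; 0.6 F_y A_gv = 308.9 kN → shear rupture governs the shear term.
R_n = 251 + 1.0 × 470 × 170 / 1000 = 330.9 kN.
Design strength φR_n = 0.75 × 330.9 = 248 kN.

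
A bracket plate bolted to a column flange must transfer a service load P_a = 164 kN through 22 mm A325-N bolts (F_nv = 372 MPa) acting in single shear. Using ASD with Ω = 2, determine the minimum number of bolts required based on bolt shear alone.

3 bolts

A_b = π·22²/4 = 380.1 mm².
Per-bolt allowable strength R_n/Ω = 372 × 380.1 × 1 / 1000 / 2 = 70.7 kN.
n ≥ 164 / 70.7 = 2.32 → use 3 bolts.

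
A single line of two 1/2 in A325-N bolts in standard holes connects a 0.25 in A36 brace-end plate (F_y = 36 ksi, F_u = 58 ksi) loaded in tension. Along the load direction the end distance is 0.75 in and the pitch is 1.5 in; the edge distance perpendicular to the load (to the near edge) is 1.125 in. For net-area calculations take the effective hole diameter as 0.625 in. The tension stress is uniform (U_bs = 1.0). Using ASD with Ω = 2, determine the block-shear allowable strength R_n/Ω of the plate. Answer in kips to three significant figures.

11.6 kips

Shear plane L_v = 0.75 + 1·1.5 = 2.25 in; A_gv = 2.25 × 0.25 = 0.5625 in².
A_nv = (2.25 − 1.5·0.625) × 0.25 = 0.3281 in².
A_nt = (1.125 − 0.5·0.625) × 0.25 = 0.2031 in².
0.6 F_u A_nv = 11.42 kips; 0.6 F_y A_gv = 12.15 kips → shear rupture governs the shear term.
R_n = 11.42 + 1.0 × 58 × 0.2031 = 23.2 kips.
Allowable strength R_n/Ω = 23.2 / 2 = 11.6 kips.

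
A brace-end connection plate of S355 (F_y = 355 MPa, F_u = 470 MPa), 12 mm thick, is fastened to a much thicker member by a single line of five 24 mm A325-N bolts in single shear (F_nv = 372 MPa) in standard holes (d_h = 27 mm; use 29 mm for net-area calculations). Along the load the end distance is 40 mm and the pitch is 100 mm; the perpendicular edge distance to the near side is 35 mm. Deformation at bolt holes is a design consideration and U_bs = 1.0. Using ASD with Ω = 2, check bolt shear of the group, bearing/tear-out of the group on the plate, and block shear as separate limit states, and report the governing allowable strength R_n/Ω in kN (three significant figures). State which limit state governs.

421 kN (bolt shear governs)

Bolt shear: A_b = π·24²/4 = 452.4 mm²; R_n = 372 × 452.4 × 5 × 1 / 1000 = 841.4 kN → 841.4 / 2 = 421 kN.
Bearing: edge l_c = 26.5, r_n = 179.4 kN; interior l_c = 73, r_n = 324.9 kN; R_n = 179.4 + 4·324.9 = 1479 kN → 739 kN.
Block shear: A_gv = 5280, A_nv = 3714, A_nt = 246 mm²; R_n = min(0.6F_uA_nv, 0.6F_yA_gv) + U_bs·F_u·A_nt = 1163 kN → 581 kN.
Bolt shear governs: 421 kN.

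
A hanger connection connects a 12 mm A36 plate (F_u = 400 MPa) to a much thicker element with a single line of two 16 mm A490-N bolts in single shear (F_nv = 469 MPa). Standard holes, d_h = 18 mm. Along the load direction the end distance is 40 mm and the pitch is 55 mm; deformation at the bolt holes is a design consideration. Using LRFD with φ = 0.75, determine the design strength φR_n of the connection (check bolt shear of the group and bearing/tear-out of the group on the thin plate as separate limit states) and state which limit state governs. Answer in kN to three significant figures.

141 kN (bolt shear governs)

Bolt shear: A_b = π·16²/4 = 201.1 mm²; R_n = 469 × 201.1 × 2 × 1 / 1000 = 188.6 kN → 0.75 × 188.6 = 141 kN.
Bearing (1.2 l_c t F_u ≤ 2.4 d t F_u): upper limit = 2.4·16·12·400 / 1000 = 184.3 kN.
  Edge l_c = 40 − 18/2 = 31 → r_n = 178.6 kN; interior l_c = 55 − 18 = 37 → r_n = 184.3 kN.
  R_n,bearing = 1·178.6 + 1·184.3 = 362.9 kN → 0.75 × 362.9 = 272 kN.
Bolt shear governs: 141 kN.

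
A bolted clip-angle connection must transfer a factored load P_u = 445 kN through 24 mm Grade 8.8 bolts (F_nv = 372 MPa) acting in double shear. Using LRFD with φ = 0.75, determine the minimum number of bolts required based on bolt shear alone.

A_b = π·24²/4 = 452.4 mm².
Per-bolt design strength φR_n = 0.75 × 372 × 452.4 × 2 / 1000 = 252.4 kN.
n ≥ 445 / 252.4 = 1.763 → use 2 bolts.

2 bolts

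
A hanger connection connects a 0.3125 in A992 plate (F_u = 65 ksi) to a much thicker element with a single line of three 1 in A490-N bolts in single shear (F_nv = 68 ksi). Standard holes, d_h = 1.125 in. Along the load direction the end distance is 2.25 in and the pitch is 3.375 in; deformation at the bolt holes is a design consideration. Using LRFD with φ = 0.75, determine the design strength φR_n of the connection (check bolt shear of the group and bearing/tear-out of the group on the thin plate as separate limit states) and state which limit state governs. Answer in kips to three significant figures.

Bolt shear: A_b = π·1²/4 = 0.7854 in²; R_n = 68 × 0.7854 × 3 × 1 = 160.2 kips → 0.75 × 160.2 = 120 kips.
Bearing (1.2 l_c t F_u ≤ 2.4 d t F_u): upper limit = 2.4·1·0.3125·65 = 48.75 kips.
  Edge l_c = 2.25 − 1.125/2 = 1.688 → r_n = 41.13 kips; interior l_c = 3.375 − 1.125 = 2.25 → r_n = 48.75 kips.
  R_n,bearing = 1·41.13 + 2·48.75 = 138.6 kips → 0.75 × 138.6 = 104 kips.
Bearing governs: 104 kips.

104 kips (bearing governs)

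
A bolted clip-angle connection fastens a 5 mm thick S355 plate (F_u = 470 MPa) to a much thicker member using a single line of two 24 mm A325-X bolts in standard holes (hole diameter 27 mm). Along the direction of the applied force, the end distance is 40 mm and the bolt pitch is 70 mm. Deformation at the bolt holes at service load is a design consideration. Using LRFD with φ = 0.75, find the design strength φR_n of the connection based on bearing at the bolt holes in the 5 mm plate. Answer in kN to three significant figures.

147 kN

Per bolt r_n = 1.2 l_c t F_u ≤ 2.4 d t F_u; upper limit = 2.4 × 24 × 5 × 470 / 1000 = 135.4 kN.
Edge bolt: l_c = 40 − 27/2 = 26.5 mm → 1.2 × 26.5 × 5 × 470 / 1000 = 74.73 → r_n = 74.73 kN.
Interior bolts: l_c = 70 − 27 = 43 mm → 1.2 × 43 × 5 × 470 / 1000 = 121.3 → r_n = 121.3 kN.
R_n = 1 × 74.73 + 1 × 121.3 = 196 kN.
Design strength φR_n = 0.75 × 196 = 147 kN.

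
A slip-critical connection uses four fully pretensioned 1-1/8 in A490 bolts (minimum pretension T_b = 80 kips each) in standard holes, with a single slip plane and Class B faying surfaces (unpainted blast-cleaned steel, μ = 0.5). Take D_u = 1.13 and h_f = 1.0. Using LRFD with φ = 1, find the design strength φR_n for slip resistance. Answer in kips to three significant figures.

R_n = μ · D_u · h_f · T_b · n_s · n_b = 0.5 × 1.13 × 1.0 × 80 × 1 × 4 = 180.8 kips.
Design strength φR_n = 1 × 180.8 = 181 kips.

181 kips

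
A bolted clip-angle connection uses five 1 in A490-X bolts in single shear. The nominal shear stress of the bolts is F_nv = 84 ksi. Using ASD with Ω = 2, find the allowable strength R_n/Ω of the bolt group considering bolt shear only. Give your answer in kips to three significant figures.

A_b = π × 1² / 4 = 0.7854 in².
R_n = F_nv · A_b · n · n_s = 84 × 0.7854 × 5 × 1 = 329.9 kips.
Allowable strength R_n/Ω = 329.9 / 2 = 165 kips.

165 kips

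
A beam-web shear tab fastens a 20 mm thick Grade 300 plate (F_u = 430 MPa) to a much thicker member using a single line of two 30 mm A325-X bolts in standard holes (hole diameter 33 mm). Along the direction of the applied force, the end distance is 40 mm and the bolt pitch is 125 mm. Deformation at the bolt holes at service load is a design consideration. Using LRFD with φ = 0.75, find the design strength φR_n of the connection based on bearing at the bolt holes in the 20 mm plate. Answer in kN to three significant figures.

Per bolt r_n = 1.2 l_c t F_u ≤ 2.4 d t F_u; upper limit = 2.4 × 30 × 20 × 430 / 1000 = 619.2 kN.
Edge bolt: l_c = 40 − 33/2 = 23.5 mm → 1.2 × 23.5 × 20 × 430 / 1000 = 242.5 → r_n = 242.5 kN.
Interior bolts: l_c = 125 − 33 = 92 mm → 1.2 × 92 × 20 × 430 / 1000 = 949.4 → r_n = 619.2 kN.
R_n = 1 × 242.5 + 1 × 619.2 = 861.7 kN.
Design strength φR_n = 0.75 × 861.7 = 646 kN.

646 kN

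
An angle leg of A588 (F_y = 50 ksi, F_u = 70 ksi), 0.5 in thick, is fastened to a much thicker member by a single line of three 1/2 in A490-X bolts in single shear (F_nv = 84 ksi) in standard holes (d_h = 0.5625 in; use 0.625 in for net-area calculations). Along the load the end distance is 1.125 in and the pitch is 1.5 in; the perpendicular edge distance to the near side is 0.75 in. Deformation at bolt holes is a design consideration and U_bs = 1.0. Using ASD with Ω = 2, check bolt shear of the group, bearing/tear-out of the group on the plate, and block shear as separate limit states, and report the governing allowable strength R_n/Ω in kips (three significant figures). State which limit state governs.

24.7 kips (bolt shear governs)

Bolt shear: A_b = π·0.5²/4 = 0.1963 in²; R_n = 84 × 0.1963 × 3 × 1 = 49.48 kips → 49.48 / 2 = 24.7 kips.
Bearing: edge l_c = 0.8438, r_n = 35.44 kips; interior l_c = 0.9375, r_n = 39.38 kips; R_n = 35.44 + 2·39.38 = 114.2 kips → 57.1 kips.
Block shear: A_gv = 2.062, A_nv = 1.281, A_nt = 0.2188 in²; R_n = min(0.6F_uA_nv, 0.6F_yA_gv) + U_bs·F_u·A_nt = 69.12 kips → 34.6 kips.
Bolt shear governs: 24.7 kips.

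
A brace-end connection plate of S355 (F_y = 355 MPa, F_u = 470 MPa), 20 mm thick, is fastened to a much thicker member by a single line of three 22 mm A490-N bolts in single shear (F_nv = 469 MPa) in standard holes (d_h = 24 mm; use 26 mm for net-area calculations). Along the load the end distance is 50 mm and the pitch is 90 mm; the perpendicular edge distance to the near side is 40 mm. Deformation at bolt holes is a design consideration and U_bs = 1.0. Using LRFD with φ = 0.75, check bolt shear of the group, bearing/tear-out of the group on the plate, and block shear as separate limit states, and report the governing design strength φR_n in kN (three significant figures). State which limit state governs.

Bolt shear: A_b = π·22²/4 = 380.1 mm²; R_n = 469 × 380.1 × 3 × 1 / 1000 = 534.8 kN → 0.75 × 534.8 = 401 kN.
Bearing: edge l_c = 38, r_n = 428.6 kN; interior l_c = 66, r_n = 496.3 kN; R_n = 428.6 + 2·496.3 = 1421 kN → 1070 kN.
Block shear: A_gv = 4600, A_nv = 3300, A_nt = 540 mm²; R_n = min(0.6F_uA_nv, 0.6F_yA_gv) + U_bs·F_u·A_nt = 1184 kN → 888 kN.
Bolt shear governs: 401 kN.

401 kN (bolt shear governs)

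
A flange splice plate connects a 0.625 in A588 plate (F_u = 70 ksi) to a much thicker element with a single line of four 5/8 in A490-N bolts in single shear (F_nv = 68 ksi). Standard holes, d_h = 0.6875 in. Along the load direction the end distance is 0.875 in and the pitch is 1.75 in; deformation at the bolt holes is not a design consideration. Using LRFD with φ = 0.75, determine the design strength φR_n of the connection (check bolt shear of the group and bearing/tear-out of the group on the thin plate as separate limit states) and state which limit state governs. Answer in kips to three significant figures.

62.6 kips (bolt shear governs)

Bolt shear: A_b = π·0.625²/4 = 0.3068 in²; R_n = 68 × 0.3068 × 4 × 1 = 83.45 kips → 0.75 × 83.45 = 62.6 kips.
Bearing (1.5 l_c t F_u ≤ 3.0 d t F_u): upper limit = 3.0·0.625·0.625·70 = 82.03 kips.
  Edge l_c = 0.875 − 0.6875/2 = 0.5312 → r_n = 34.86 kips; interior l_c = 1.75 − 0.6875 = 1.062 → r_n = 69.73 kips.
  R_n,bearing = 1·34.86 + 3·69.73 = 244 kips → 0.75 × 244 = 183 kips.
Bolt shear governs: 62.6 kips.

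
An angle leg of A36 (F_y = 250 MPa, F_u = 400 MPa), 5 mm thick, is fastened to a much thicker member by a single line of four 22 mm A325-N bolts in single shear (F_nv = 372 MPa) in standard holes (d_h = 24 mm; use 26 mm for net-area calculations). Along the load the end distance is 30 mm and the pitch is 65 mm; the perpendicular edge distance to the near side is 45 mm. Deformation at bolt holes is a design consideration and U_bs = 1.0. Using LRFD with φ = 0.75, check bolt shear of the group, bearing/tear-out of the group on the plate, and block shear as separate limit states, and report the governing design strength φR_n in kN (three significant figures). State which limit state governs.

169 kN (block shear governs)

Bolt shear: A_b = π·22²/4 = 380.1 mm²; R_n = 372 × 380.1 × 4 × 1 / 1000 = 565.6 kN → 0.75 × 565.6 = 424 kN.
Bearing: edge l_c = 18, r_n = 43.2 kN; interior l_c = 41, r_n = 98.4 kN; R_n = 43.2 + 3·98.4 = 338.4 kN → 254 kN.
Block shear: A_gv = 1125, A_nv = 670, A_nt = 160 mm²; R_n = min(0.6F_uA_nv, 0.6F_yA_gv) + U_bs·F_u·A_nt = 224.8 kN → 169 kN.
Block shear governs: 169 kN.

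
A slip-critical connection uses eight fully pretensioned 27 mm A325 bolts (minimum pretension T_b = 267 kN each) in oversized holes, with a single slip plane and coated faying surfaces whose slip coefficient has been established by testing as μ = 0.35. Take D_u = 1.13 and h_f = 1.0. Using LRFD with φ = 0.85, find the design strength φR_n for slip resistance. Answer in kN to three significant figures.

718 kN

R_n = μ · D_u · h_f · T_b · n_s · n_b = 0.35 × 1.13 × 1.0 × 267 × 1 × 8 = 844.8 kN.
Design strength φR_n = 0.85 × 844.8 = 718 kN.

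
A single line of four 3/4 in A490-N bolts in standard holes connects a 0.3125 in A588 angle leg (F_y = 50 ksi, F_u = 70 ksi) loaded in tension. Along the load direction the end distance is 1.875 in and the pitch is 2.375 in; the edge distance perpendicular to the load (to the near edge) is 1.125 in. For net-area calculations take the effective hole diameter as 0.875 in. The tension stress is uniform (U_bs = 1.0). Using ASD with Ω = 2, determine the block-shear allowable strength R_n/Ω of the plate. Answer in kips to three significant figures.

Shear plane L_v = 1.875 + 3·2.375 = 9 in; A_gv = 9 × 0.3125 = 2.812 in².
A_nv = (9 − 3.5·0.875) × 0.3125 = 1.855 in².
A_nt = (1.125 − 0.5·0.875) × 0.3125 = 0.2148 in².
0.6 F_u A_nv = 77.93 kips; 0.6 F_y A_gv = 84.38 kips → shear rupture governs the shear term.
R_n = 77.93 + 1.0 × 70 × 0.2148 = 92.97 kips.
Allowable strength R_n/Ω = 92.97 / 2 = 46.5 kips.

46.5 kips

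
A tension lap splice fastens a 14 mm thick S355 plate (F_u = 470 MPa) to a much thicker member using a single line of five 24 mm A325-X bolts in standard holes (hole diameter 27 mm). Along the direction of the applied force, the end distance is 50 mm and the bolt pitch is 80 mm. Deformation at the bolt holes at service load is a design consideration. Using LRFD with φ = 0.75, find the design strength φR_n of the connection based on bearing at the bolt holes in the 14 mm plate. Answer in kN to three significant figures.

1350 kN

Per bolt r_n = 1.2 l_c t F_u ≤ 2.4 d t F_u; upper limit = 2.4 × 24 × 14 × 470 / 1000 = 379 kN.
Edge bolt: l_c = 50 − 27/2 = 36.5 mm → 1.2 × 36.5 × 14 × 470 / 1000 = 288.2 → r_n = 288.2 kN.
Interior bolts: l_c = 80 − 27 = 53 mm → 1.2 × 53 × 14 × 470 / 1000 = 418.5 → r_n = 379 kN.
R_n = 1 × 288.2 + 4 × 379 = 1804 kN.
Design strength φR_n = 0.75 × 1804 = 1350 kN.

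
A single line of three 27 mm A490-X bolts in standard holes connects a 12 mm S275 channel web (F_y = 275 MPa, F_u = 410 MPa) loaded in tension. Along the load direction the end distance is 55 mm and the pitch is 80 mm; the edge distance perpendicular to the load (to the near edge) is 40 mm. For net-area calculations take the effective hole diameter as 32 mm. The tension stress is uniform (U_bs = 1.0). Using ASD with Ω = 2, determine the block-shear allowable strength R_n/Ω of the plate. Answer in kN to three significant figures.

258 kN

Shear plane L_v = 55 + 2·80 = 215 mm; A_gv = 215 × 12 = 2580 mm².
A_nv = (215 − 2.5·32) × 12 = 1620 mm².
A_nt = (40 − 0.5·32) × 12 = 288 mm².
0.6 F_u A_nv = 398.5 kN; 0.6 F_y A_gv = 425.7 kN → shear rupture governs the shear term.
R_n = 398.5 + 1.0 × 410 × 288 / 1000 = 516.6 kN.
Allowable strength R_n/Ω = 516.6 / 2 = 258 kN.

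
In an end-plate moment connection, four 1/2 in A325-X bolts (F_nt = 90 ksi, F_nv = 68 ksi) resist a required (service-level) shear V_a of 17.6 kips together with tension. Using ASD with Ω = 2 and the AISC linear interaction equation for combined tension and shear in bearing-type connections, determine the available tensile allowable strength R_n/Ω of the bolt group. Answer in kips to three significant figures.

A_b = π·0.5²/4 = 0.1963 in²; f_rv = 17.6 / (4 × 0.1963) = 22.41 ksi.
F'_nt = 1.3 F_nt − (Ω F_nt / F_nv) f_rv = 1.3·90 − (2·90/68)·22.41 = 57.68 ksi, capped at F_nt → F'_nt = 57.68 ksi.
R_n = F'_nt · A_b · n = 57.68 × 0.1963 × 4 = 45.3 kips.
Allowable strength R_n/Ω = 45.3 / 2 = 22.7 kips.

22.7 kips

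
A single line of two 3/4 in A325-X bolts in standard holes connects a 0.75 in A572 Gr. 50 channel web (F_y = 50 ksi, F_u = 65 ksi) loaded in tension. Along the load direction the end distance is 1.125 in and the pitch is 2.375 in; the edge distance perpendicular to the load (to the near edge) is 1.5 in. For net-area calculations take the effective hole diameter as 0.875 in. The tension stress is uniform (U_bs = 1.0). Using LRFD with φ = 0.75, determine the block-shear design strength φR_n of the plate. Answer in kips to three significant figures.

Shear plane L_v = 1.125 + 1·2.375 = 3.5 in; A_gv = 3.5 × 0.75 = 2.625 in².
A_nv = (3.5 − 1.5·0.875) × 0.75 = 1.641 in².
A_nt = (1.5 − 0.5·0.875) × 0.75 = 0.7969 in².
0.6 F_u A_nv = 63.98 kips; 0.6 F_y A_gv = 78.75 kips → shear rupture governs the shear term.
R_n = 63.98 + 1.0 × 65 × 0.7969 = 115.8 kips.
Design strength φR_n = 0.75 × 115.8 = 86.8 kips.

86.8 kips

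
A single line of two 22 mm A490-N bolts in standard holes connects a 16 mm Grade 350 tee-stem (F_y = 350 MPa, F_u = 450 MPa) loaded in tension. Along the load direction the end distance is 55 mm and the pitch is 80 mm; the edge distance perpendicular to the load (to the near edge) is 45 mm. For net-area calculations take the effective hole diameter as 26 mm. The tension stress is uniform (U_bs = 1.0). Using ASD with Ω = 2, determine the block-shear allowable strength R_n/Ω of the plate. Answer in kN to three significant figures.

Shear plane L_v = 55 + 1·80 = 135 mm; A_gv = 135 × 16 = 2160 mm².
A_nv = (135 − 1.5·26) × 16 = 1536 mm².
A_nt = (45 − 0.5·26) × 16 = 512 mm².
0.6 F_u A_nv = 414.7 kN; 0.6 F_y A_gv = 453.6 kN → shear rupture governs the shear term.
R_n = 414.7 + 1.0 × 450 × 512 / 1000 = 645.1 kN.
Allowable strength R_n/Ω = 645.1 / 2 = 323 kN.

323 kN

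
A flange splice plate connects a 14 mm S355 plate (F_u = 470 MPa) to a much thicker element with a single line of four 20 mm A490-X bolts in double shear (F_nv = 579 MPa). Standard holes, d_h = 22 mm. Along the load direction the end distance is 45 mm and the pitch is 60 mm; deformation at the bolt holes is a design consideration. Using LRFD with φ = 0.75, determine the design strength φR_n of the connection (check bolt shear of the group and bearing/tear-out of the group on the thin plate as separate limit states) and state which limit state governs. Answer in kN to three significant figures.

876 kN (bearing governs)

Bolt shear: A_b = π·20²/4 = 314.2 mm²; R_n = 579 × 314.2 × 4 × 2 / 1000 = 1455 kN → 0.75 × 1455 = 1090 kN.
Bearing (1.2 l_c t F_u ≤ 2.4 d t F_u): upper limit = 2.4·20·14·470 / 1000 = 315.8 kN.
  Edge l_c = 45 − 22/2 = 34 → r_n = 268.5 kN; interior l_c = 60 − 22 = 38 → r_n = 300 kN.
  R_n,bearing = 1·268.5 + 3·300 = 1169 kN → 0.75 × 1169 = 876 kN.
Bearing governs: 876 kN.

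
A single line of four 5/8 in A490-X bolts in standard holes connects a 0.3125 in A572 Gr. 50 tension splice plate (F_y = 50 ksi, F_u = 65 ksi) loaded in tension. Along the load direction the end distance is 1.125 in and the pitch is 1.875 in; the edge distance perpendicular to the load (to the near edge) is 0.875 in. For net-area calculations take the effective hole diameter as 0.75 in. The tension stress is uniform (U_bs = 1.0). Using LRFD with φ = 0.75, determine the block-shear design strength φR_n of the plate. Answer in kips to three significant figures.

Shear plane L_v = 1.125 + 3·1.875 = 6.75 in; A_gv = 6.75 × 0.3125 = 2.109 in².
A_nv = (6.75 − 3.5·0.75) × 0.3125 = 1.289 in².
A_nt = (0.875 − 0.5·0.75) × 0.3125 = 0.1562 in².
0.6 F_u A_nv = 50.27 kips; 0.6 F_y A_gv = 63.28 kips → shear rupture governs the shear term.
R_n = 50.27 + 1.0 × 65 × 0.1562 = 60.43 kips.
Design strength φR_n = 0.75 × 60.43 = 45.3 kips.

45.3 kips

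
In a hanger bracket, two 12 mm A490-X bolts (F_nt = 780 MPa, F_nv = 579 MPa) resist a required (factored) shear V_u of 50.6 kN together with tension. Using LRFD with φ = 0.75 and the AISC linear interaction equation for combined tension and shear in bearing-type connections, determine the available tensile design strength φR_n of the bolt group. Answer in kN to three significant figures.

A_b = π·12²/4 = 113.1 mm²; f_rv = 50.6 × 1000 / (2 × 113.1) = 223.7 MPa.
F'_nt = 1.3 F_nt − (F_nt / φF_nv) f_rv = 1.3·780 − (780/(0.75·579))·223.7 = 612.2 MPa, capped at F_nt → F'_nt = 612.2 MPa.
R_n = F'_nt · A_b · n = 612.2 × 113.1 × 2 / 1000 = 138.5 kN.
Design strength φR_n = 0.75 × 138.5 = 104 kN.

104 kN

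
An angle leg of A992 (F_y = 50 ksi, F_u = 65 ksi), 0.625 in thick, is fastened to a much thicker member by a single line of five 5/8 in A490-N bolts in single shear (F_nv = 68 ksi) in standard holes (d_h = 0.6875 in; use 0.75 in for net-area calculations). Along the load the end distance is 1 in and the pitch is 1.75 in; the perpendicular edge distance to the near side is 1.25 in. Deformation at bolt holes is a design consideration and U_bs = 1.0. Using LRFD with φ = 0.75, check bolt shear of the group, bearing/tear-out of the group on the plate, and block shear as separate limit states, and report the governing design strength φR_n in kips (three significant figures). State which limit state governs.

78.2 kips (bolt shear governs)

Bolt shear: A_b = π·0.625²/4 = 0.3068 in²; R_n = 68 × 0.3068 × 5 × 1 = 104.3 kips → 0.75 × 104.3 = 78.2 kips.
Bearing: edge l_c = 0.6562, r_n = 31.99 kips; interior l_c = 1.062, r_n = 51.8 kips; R_n = 31.99 + 4·51.8 = 239.2 kips → 179 kips.
Block shear: A_gv = 5, A_nv = 2.891, A_nt = 0.5469 in²; R_n = min(0.6F_uA_nv, 0.6F_yA_gv) + U_bs·F_u·A_nt = 148.3 kips → 111 kips.
Bolt shear governs: 78.2 kips.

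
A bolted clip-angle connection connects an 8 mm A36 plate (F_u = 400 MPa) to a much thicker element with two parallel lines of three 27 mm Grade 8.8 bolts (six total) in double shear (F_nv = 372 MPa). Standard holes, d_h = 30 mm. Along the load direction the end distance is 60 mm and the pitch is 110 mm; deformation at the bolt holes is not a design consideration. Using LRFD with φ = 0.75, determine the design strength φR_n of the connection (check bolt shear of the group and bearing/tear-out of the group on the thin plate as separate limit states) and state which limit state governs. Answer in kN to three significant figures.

1100 kN (bearing governs)

Bolt shear: A_b = π·27²/4 = 572.6 mm²; R_n = 372 × 572.6 × 6 × 2 / 1000 = 2556 kN → 0.75 × 2556 = 1920 kN.
Bearing (1.5 l_c t F_u ≤ 3.0 d t F_u): upper limit = 3.0·27·8·400 / 1000 = 259.2 kN.
  Edge l_c = 60 − 30/2 = 45 → r_n = 216 kN; interior l_c = 110 − 30 = 80 → r_n = 259.2 kN.
  R_n,bearing = 2·216 + 4·259.2 = 1469 kN → 0.75 × 1469 = 1100 kN.
Bearing governs: 1100 kN.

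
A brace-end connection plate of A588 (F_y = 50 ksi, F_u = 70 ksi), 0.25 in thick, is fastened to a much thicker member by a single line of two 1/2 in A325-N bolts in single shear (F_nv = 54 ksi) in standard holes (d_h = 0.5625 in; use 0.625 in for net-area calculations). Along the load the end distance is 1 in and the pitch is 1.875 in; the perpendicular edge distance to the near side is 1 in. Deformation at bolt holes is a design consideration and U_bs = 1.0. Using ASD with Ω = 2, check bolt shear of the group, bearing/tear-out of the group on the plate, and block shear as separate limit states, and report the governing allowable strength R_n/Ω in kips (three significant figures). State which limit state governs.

Bolt shear: A_b = π·0.5²/4 = 0.1963 in²; R_n = 54 × 0.1963 × 2 × 1 = 21.21 kips → 21.21 / 2 = 10.6 kips.
Bearing: edge l_c = 0.7188, r_n = 15.09 kips; interior l_c = 1.312, r_n = 21 kips; R_n = 15.09 + 1·21 = 36.09 kips → 18 kips.
Block shear: A_gv = 0.7188, A_nv = 0.4844, A_nt = 0.1719 in²; R_n = min(0.6F_uA_nv, 0.6F_yA_gv) + U_bs·F_u·A_nt = 32.38 kips → 16.2 kips.
Bolt shear governs: 10.6 kips.

10.6 kips (bolt shear governs)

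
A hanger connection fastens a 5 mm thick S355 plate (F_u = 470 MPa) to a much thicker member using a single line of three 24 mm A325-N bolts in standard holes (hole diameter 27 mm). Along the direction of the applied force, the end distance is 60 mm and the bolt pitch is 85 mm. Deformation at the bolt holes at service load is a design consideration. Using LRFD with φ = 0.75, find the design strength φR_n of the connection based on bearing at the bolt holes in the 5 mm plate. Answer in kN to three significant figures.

Per bolt r_n = 1.2 l_c t F_u ≤ 2.4 d t F_u; upper limit = 2.4 × 24 × 5 × 470 / 1000 = 135.4 kN.
Edge bolt: l_c = 60 − 27/2 = 46.5 mm → 1.2 × 46.5 × 5 × 470 / 1000 = 131.1 → r_n = 131.1 kN.
Interior bolts: l_c = 85 − 27 = 58 mm → 1.2 × 58 × 5 × 470 / 1000 = 163.6 → r_n = 135.4 kN.
R_n = 1 × 131.1 + 2 × 135.4 = 401.9 kN.
Design strength φR_n = 0.75 × 401.9 = 301 kN.

301 kN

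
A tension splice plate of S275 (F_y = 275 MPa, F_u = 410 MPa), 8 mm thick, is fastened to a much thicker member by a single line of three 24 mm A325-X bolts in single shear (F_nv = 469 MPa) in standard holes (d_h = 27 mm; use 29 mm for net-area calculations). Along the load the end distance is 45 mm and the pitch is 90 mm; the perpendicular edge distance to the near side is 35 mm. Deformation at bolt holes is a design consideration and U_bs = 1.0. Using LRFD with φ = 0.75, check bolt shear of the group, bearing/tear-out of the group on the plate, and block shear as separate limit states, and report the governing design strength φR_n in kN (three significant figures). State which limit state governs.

Bolt shear: A_b = π·24²/4 = 452.4 mm²; R_n = 469 × 452.4 × 3 × 1 / 1000 = 636.5 kN → 0.75 × 636.5 = 477 kN.
Bearing: edge l_c = 31.5, r_n = 124 kN; interior l_c = 63, r_n = 188.9 kN; R_n = 124 + 2·188.9 = 501.8 kN → 376 kN.
Block shear: A_gv = 1800, A_nv = 1220, A_nt = 164 mm²; R_n = min(0.6F_uA_nv, 0.6F_yA_gv) + U_bs·F_u·A_nt = 364.2 kN → 273 kN.
Block shear governs: 273 kN.

273 kN (block shear governs)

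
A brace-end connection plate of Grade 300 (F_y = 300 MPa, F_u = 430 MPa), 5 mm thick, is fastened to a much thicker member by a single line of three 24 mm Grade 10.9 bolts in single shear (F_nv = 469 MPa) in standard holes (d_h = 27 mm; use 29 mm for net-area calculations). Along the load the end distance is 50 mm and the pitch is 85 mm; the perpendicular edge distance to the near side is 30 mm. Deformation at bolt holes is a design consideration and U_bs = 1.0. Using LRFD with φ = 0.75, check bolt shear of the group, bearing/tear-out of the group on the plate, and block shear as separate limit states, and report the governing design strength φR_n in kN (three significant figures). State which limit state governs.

Bolt shear: A_b = π·24²/4 = 452.4 mm²; R_n = 469 × 452.4 × 3 × 1 / 1000 = 636.5 kN → 0.75 × 636.5 = 477 kN.
Bearing: edge l_c = 36.5, r_n = 94.17 kN; interior l_c = 58, r_n = 123.8 kN; R_n = 94.17 + 2·123.8 = 341.9 kN → 256 kN.
Block shear: A_gv = 1100, A_nv = 737.5, A_nt = 77.5 mm²; R_n = min(0.6F_uA_nv, 0.6F_yA_gv) + U_bs·F_u·A_nt = 223.6 kN → 168 kN.
Block shear governs: 168 kN.

168 kN (block shear governs)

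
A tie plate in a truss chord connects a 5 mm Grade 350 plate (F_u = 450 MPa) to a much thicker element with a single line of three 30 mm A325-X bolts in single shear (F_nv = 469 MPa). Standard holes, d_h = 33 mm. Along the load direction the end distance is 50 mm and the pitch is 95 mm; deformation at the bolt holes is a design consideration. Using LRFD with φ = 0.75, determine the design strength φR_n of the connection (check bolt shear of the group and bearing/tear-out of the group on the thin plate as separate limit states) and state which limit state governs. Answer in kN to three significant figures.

311 kN (bearing governs)

Bolt shear: A_b = π·30²/4 = 706.9 mm²; R_n = 469 × 706.9 × 3 × 1 / 1000 = 994.5 kN → 0.75 × 994.5 = 746 kN.
Bearing (1.2 l_c t F_u ≤ 2.4 d t F_u): upper limit = 2.4·30·5·450 / 1000 = 162 kN.
  Edge l_c = 50 − 33/2 = 33.5 → r_n = 90.45 kN; interior l_c = 95 − 33 = 62 → r_n = 162 kN.
  R_n,bearing = 1·90.45 + 2·162 = 414.4 kN → 0.75 × 414.4 = 311 kN.
Bearing governs: 311 kN.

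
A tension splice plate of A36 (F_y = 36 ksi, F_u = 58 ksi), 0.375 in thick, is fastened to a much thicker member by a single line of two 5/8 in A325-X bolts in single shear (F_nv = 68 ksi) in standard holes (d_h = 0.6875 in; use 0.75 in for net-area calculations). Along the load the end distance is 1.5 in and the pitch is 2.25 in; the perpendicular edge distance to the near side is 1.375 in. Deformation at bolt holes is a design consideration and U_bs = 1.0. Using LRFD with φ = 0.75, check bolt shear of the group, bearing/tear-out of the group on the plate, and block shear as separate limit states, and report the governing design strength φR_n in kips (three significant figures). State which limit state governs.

Bolt shear: A_b = π·0.625²/4 = 0.3068 in²; R_n = 68 × 0.3068 × 2 × 1 = 41.72 kips → 0.75 × 41.72 = 31.3 kips.
Bearing: edge l_c = 1.156, r_n = 30.18 kips; interior l_c = 1.562, r_n = 32.62 kips; R_n = 30.18 + 1·32.62 = 62.8 kips → 47.1 kips.
Block shear: A_gv = 1.406, A_nv = 0.9844, A_nt = 0.375 in²; R_n = min(0.6F_uA_nv, 0.6F_yA_gv) + U_bs·F_u·A_nt = 52.12 kips → 39.1 kips.
Bolt shear governs: 31.3 kips.

31.3 kips (bolt shear governs)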